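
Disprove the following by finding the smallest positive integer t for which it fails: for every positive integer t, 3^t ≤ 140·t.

t = 7

A counterexample is any positive integer t such that 3^t > 140·t; we check each in order.
For t = 1, 2, 3, 4, 5, 6 the conclusion holds.
t = 7: 3^t = 2187 and 140·t = 980, so 2187 > 980.
Hence t = 7 is a counterexample.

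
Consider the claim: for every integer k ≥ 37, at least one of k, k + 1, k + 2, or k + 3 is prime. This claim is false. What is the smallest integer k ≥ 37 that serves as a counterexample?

k = 48

The first 11 eligible values, up to k = 47, all satisfy the conclusion.
k = 48: 48 = 2 × 24; 49 = 7 × 7; 50 = 2 × 25; 51 = 3 × 17 — all composite.
So k = 48 is the smallest counterexample.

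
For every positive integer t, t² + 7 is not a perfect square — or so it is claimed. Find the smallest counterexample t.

Check each positive integer t in order until t² + 7 is a perfect square.
t = 1: 1² + 7 = 8, not a perfect square.
t = 2: 2² + 7 = 11, not a perfect square.
t = 3: 3² + 7 = 16 = 4², a perfect square.

t = 3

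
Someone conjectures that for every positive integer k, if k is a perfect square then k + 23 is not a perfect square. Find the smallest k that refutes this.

A counterexample is any positive integer k such that k is a perfect square but k + 23 is a perfect square; we check each in order.
For k = 1, 4, 9, 16, 25, 36, 49, 64, 81, 100 the conclusion holds.
k = 121: 121 = 11² and 121 + 23 = 144 = 12².
So k = 121 is the smallest counterexample.

k = 121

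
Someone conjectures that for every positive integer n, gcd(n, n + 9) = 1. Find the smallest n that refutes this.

n = 3

Check each positive integer n in order until gcd(n, n + 9) > 1.
For n = 1, 2 the conclusion holds.
n = 3: gcd(3, 12) = 3.
Thus n = 3 disproves the claim, and no smaller n works.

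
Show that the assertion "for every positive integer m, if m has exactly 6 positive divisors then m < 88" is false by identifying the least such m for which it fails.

We need the least positive integer m for which m has exactly 6 positive divisors but the claim fails.
For m = 12, 18, 20, 28, …, 68, 75, 76 the conclusion holds.
m = 92: τ(92) = 6; 92 ≥ 88.
Thus m = 92 disproves the claim, and no smaller m works.

m = 92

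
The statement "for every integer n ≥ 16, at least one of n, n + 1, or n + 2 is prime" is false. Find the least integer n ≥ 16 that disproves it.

n = 20

A counterexample is any integer n ≥ 16 such that n, n + 1, n + 2 are all composite; we check each in order.
n = 16: 17 is prime.
n = 17: 17 is prime.
n = 18: 19 is prime.
n = 19: 19 is prime.
n = 20: 20 = 2 × 10; 21 = 3 × 7; 22 = 2 × 11 — all composite.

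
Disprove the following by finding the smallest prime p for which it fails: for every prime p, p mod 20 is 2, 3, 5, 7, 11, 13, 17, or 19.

p = 29

Check each prime p in order until the claim fails.
The first 9 eligible values, up to p = 23, all satisfy the conclusion.
p = 29: 29 mod 20 = 9 — not in {2, 3, 5, 7, 11, 13, 17, 19}.
So p = 29 is the smallest counterexample.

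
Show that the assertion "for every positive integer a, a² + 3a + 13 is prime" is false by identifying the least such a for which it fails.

A counterexample is any positive integer a such that a² + 3a + 13 is not prime; we check each in order.
a = 1: a² + 3a + 13 = 17, prime.
a = 2: a² + 3a + 13 = 23, prime.
a = 3: a² + 3a + 13 = 31, prime.
a = 4: a² + 3a + 13 = 41, prime.
a = 5: a² + 3a + 13 = 53, prime.
a = 6: a² + 3a + 13 = 67, prime.
a = 7: a² + 3a + 13 = 83, prime.
a = 8: a² + 3a + 13 = 101, prime.
a = 9: a² + 3a + 13 = 121 = 11 × 11, composite.

a = 9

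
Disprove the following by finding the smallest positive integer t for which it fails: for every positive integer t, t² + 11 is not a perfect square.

t = 5

A counterexample is any positive integer t such that t² + 11 is a perfect square; we check each in order.
For t = 1, 2, 3, 4 the conclusion holds.
t = 5: 5² + 11 = 36 = 6², a perfect square.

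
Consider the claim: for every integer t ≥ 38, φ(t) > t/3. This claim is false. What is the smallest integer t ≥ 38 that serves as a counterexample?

A counterexample is any integer t ≥ 38 such that the claim fails; we check each in order.
t = 38: φ(38) = 18 and 38/3 = 38/3, so φ(38) > 38/3.
t = 39: φ(39) = 24 and 39/3 = 13, so φ(39) > 39/3.
t = 40: φ(40) = 16 and 40/3 = 40/3, so φ(40) > 40/3.
t = 41: φ(41) = 40 and 41/3 = 41/3, so φ(41) > 41/3.
t = 42: φ(42) = 12 and 42/3 = 14, so φ(42) ≤ 42/3.
Hence t = 42 is a counterexample.

t = 42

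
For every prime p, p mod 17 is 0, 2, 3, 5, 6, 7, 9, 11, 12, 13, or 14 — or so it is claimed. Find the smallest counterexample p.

Check each prime p in order until the claim fails.
For p = 2, 3, 5, 7, …, 43, 47, 53 the conclusion holds.
p = 59: 59 mod 17 = 8 — not in {0, 2, 3, 5, 6, 7, 9, 11, 12, 13, 14}.
Thus p = 59 disproves the claim, and no smaller p works.

p = 59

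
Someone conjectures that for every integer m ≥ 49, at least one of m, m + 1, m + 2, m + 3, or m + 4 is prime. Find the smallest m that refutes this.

m = 54

m = 49: 53 is prime.
m = 50: 53 is prime.
m = 51: 53 is prime.
m = 52: 53 is prime.
m = 53: 53 is prime.
m = 54: 54 = 2 × 27; 55 = 5 × 11; 56 = 2 × 28; 57 = 3 × 19; 58 = 2 × 29 — all composite.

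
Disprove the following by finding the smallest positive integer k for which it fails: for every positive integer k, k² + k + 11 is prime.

We need the least positive integer k for which k² + k + 11 is not prime.
For k = 1, 2, 3, 4, 5, 6, 7, 8, 9 the conclusion holds.
k = 10: k² + k + 11 = 121 = 11 × 11, composite.
So k = 10 is the smallest counterexample.

k = 10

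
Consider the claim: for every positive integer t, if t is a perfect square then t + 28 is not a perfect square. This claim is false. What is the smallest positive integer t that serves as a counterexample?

t = 36

A counterexample is any positive integer t such that t is a perfect square but t + 28 is a perfect square; we check each in order.
For t = 1, 4, 9, 16, 25 the conclusion holds.
t = 36: 36 = 6² and 36 + 28 = 64 = 8².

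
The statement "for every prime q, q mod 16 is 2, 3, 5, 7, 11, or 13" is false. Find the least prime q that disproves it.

A counterexample is any prime q such that the claim fails; we check each in order.
q = 2: 2 mod 16 = 2.
q = 3: 3 mod 16 = 3.
q = 5: 5 mod 16 = 5.
q = 7: 7 mod 16 = 7.
q = 11: 11 mod 16 = 11.
q = 13: 13 mod 16 = 13.
q = 17: 17 mod 16 = 1 — not in {2, 3, 5, 7, 11, 13}.
Thus q = 17 disproves the claim, and no smaller q works.

q = 17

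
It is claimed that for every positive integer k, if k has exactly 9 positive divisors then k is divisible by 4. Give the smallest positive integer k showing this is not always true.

k = 225

Check each positive integer k in order until k has exactly 9 positive divisors but k is not divisible by 4.
For k = 36, 100, 196 the conclusion holds.
k = 225: τ(225) = 9; 225 mod 4 = 1.
Thus k = 225 disproves the claim, and no smaller k works.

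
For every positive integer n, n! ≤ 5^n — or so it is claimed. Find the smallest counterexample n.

n = 12

A counterexample is any positive integer n such that n! > 5^n; we check each in order.
The first 11 eligible values, up to n = 11, all satisfy the conclusion.
n = 12: n! = 479001600 and 5^n = 244140625, so 479001600 > 244140625.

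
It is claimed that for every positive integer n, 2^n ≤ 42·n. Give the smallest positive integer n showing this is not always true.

We need the least positive integer n for which 2^n > 42·n.
n = 1: 2^n = 2 and 42·n = 42, so 2 ≤ 42.
n = 2: 2^n = 4 and 42·n = 84, so 4 ≤ 84.
n = 3: 2^n = 8 and 42·n = 126, so 8 ≤ 126.
n = 4: 2^n = 16 and 42·n = 168, so 16 ≤ 168.
n = 5: 2^n = 32 and 42·n = 210, so 32 ≤ 210.
n = 6: 2^n = 64 and 42·n = 252, so 64 ≤ 252.
n = 7: 2^n = 128 and 42·n = 294, so 128 ≤ 294.
n = 8: 2^n = 256 and 42·n = 336, so 256 ≤ 336.
n = 9: 2^n = 512 and 42·n = 378, so 512 > 378.
Thus n = 9 disproves the claim, and no smaller n works.

n = 9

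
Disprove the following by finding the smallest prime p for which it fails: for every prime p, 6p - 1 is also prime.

p = 11

Check each prime p in order until 6p - 1 is not prime.
For p = 2, 3, 5, 7 the conclusion holds.
p = 11: 6p - 1 = 65 = 5 × 13, not prime.
Hence p = 11 is a counterexample.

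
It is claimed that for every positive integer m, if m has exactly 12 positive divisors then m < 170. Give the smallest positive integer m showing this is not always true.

For m = 60, 72, 84, 90, …, 150, 156, 160 the conclusion holds.
m = 198: τ(198) = 12; 198 ≥ 170.
So m = 198 is the smallest counterexample.

m = 198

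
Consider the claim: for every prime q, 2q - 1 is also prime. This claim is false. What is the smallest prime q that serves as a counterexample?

We need the least prime q for which 2q - 1 is not prime.
For q = 2, 3 the conclusion holds.
q = 5: 2q - 1 = 9 = 3 × 3, not prime.

q = 5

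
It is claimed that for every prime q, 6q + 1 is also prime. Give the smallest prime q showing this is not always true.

q = 19

Check each prime q in order until 6q + 1 is not prime.
For q = 2, 3, 5, 7, 11, 13, 17 the conclusion holds.
q = 19: 6q + 1 = 115 = 5 × 23, not prime.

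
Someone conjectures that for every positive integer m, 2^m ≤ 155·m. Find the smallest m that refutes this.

We need the least positive integer m for which 2^m > 155·m.
For m = 1, 2, 3, 4, 5, 6, 7, 8, 9, 10 the conclusion holds.
m = 11: 2^m = 2048 and 155·m = 1705, so 2048 > 1705.
Hence m = 11 is a counterexample.

m = 11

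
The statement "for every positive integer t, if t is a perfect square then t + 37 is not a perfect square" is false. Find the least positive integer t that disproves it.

Check each positive integer t in order until t is a perfect square but t + 37 is a perfect square.
For t = 1, 4, 9, 16, …, 225, 256, 289 the conclusion holds.
t = 324: 324 = 18² and 324 + 37 = 361 = 19².
Hence t = 324 is a counterexample.

t = 324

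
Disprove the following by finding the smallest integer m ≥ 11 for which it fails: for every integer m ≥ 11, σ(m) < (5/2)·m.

Check each integer m ≥ 11 in order until the claim fails.
For m = 11, 12, 13, 14, …, 21, 22, 23 the conclusion holds.
m = 24: σ(24) = 60; 60 ≥ 60.

m = 24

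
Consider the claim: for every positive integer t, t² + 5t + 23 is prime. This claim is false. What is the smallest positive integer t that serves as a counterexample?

For t = 1, 2, 3, 4, …, 11, 12, 13 the conclusion holds.
t = 14: t² + 5t + 23 = 289 = 17 × 17, composite.
So t = 14 is the smallest counterexample.

t = 14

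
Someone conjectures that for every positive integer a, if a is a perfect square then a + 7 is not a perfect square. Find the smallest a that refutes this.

a = 1: 1 + 7 = 8, not a perfect square.
a = 4: 4 + 7 = 11, not a perfect square.
a = 9: 9 = 3² and 9 + 7 = 16 = 4².

a = 9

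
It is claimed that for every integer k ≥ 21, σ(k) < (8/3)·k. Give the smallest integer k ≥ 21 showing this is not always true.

k = 60

A counterexample is any integer k ≥ 21 such that the claim fails; we check each in order.
For k = 21, 22, 23, 24, …, 57, 58, 59 the conclusion holds.
k = 60: σ(60) = 168; 168 ≥ 160.
Thus k = 60 disproves the claim, and no smaller k works.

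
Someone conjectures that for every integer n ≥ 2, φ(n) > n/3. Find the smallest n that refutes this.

n = 6

The first 4 eligible values, up to n = 5, all satisfy the conclusion.
n = 6: φ(6) = 2 and 6/3 = 2, so φ(6) ≤ 6/3.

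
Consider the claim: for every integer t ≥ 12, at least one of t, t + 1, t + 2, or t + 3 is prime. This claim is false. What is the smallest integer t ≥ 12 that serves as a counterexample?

t = 24

Check each integer t ≥ 12 in order until t, t + 1, t + 2, t + 3 are all composite.
The first 12 eligible values, up to t = 23, all satisfy the conclusion.
t = 24: 24 = 2 × 12; 25 = 5 × 5; 26 = 2 × 13; 27 = 3 × 9 — all composite.
Thus t = 24 disproves the claim, and no smaller t works.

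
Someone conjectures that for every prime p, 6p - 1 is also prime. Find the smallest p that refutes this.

The first 4 eligible values, up to p = 7, all satisfy the conclusion.
p = 11: 6p - 1 = 65 = 5 × 13, not prime.
So p = 11 is the smallest counterexample.

p = 11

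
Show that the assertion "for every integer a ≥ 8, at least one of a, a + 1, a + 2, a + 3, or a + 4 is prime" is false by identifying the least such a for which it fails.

a = 24

For a = 8, 9, 10, 11, …, 21, 22, 23 the conclusion holds.
a = 24: 24 = 2 × 12; 25 = 5 × 5; 26 = 2 × 13; 27 = 3 × 9; 28 = 2 × 14 — all composite.
Hence a = 24 is a counterexample.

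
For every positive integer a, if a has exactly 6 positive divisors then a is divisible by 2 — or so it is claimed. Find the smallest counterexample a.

a = 45

The first 6 eligible values, up to a = 44, all satisfy the conclusion.
a = 45: τ(45) = 6; 45 mod 2 = 1.
Hence a = 45 is a counterexample.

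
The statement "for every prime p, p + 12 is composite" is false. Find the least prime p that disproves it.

p = 5

A counterexample is any prime p such that p + 12 is prime; we check each in order.
For p = 2, 3 the conclusion holds.
p = 5: p + 12 = 17, prime — not composite.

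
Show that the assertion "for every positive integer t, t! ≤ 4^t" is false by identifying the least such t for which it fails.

Check each positive integer t in order until t! > 4^t.
The first 8 eligible values, up to t = 8, all satisfy the conclusion.
t = 9: t! = 362880 and 4^t = 262144, so 362880 > 262144.
So t = 9 is the smallest counterexample.

t = 9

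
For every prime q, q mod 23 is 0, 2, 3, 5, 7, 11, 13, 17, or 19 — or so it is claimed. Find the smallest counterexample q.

Check each prime q in order until the claim fails.
The first 9 eligible values, up to q = 23, all satisfy the conclusion.
q = 29: 29 mod 23 = 6 — not in {0, 2, 3, 5, 7, 11, 13, 17, 19}.

q = 29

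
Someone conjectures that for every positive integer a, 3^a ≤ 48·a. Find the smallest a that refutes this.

a = 5

We need the least positive integer a for which 3^a > 48·a.
a = 1: 3^a = 3 and 48·a = 48, so 3 ≤ 48.
a = 2: 3^a = 9 and 48·a = 96, so 9 ≤ 96.
a = 3: 3^a = 27 and 48·a = 144, so 27 ≤ 144.
a = 4: 3^a = 81 and 48·a = 192, so 81 ≤ 192.
a = 5: 3^a = 243 and 48·a = 240, so 243 > 240.
Hence a = 5 is a counterexample.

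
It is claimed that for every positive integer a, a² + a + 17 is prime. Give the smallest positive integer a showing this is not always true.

A counterexample is any positive integer a such that a² + a + 17 is not prime; we check each in order.
The first 15 eligible values, up to a = 15, all satisfy the conclusion.
a = 16: a² + a + 17 = 289 = 17 × 17, composite.

a = 16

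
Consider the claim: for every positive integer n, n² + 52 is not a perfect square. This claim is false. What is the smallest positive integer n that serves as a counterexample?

n = 12

A counterexample is any positive integer n such that n² + 52 is a perfect square; we check each in order.
For n = 1, 2, 3, 4, …, 9, 10, 11 the conclusion holds.
n = 12: 12² + 52 = 196 = 14², a perfect square.
Thus n = 12 disproves the claim, and no smaller n works.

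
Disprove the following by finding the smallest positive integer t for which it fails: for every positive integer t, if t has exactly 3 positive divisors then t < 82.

t = 121

For t = 4, 9, 25, 49 the conclusion holds.
t = 121: τ(121) = 3; 121 ≥ 82.
Thus t = 121 disproves the claim, and no smaller t works.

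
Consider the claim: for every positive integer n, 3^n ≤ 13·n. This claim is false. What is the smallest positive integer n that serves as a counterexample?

We need the least positive integer n for which 3^n > 13·n.
n = 1: 3^n = 3 and 13·n = 13, so 3 ≤ 13.
n = 2: 3^n = 9 and 13·n = 26, so 9 ≤ 26.
n = 3: 3^n = 27 and 13·n = 39, so 27 ≤ 39.
n = 4: 3^n = 81 and 13·n = 52, so 81 > 52.

n = 4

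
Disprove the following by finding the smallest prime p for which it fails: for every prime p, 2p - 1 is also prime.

A counterexample is any prime p such that 2p - 1 is not prime; we check each in order.
For p = 2, 3 the conclusion holds.
p = 5: 2p - 1 = 9 = 3 × 3, not prime.

p = 5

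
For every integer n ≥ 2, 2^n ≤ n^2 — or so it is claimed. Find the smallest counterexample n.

n = 2: 2^n = 4 and n^2 = 4, so 4 ≤ 4.
n = 3: 2^n = 8 and n^2 = 9, so 8 ≤ 9.
n = 4: 2^n = 16 and n^2 = 16, so 16 ≤ 16.
n = 5: 2^n = 32 and n^2 = 25, so 32 > 25.

n = 5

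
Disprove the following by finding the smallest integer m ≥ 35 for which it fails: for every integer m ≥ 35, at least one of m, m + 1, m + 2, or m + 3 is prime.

m = 48

A counterexample is any integer m ≥ 35 such that m, m + 1, m + 2, m + 3 are all composite; we check each in order.
For m = 35, 36, 37, 38, …, 45, 46, 47 the conclusion holds.
m = 48: 48 = 2 × 24; 49 = 7 × 7; 50 = 2 × 25; 51 = 3 × 17 — all composite.
So m = 48 is the smallest counterexample.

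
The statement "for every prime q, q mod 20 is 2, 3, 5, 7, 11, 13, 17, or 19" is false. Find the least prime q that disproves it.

For q = 2, 3, 5, 7, 11, 13, 17, 19, 23 the conclusion holds.
q = 29: 29 mod 20 = 9 — not in {2, 3, 5, 7, 11, 13, 17, 19}.
Thus q = 29 disproves the claim, and no smaller q works.

q = 29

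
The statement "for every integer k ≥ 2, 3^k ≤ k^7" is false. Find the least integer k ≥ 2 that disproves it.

k = 19

We need the least integer k ≥ 2 for which 3^k > k^7.
The first 17 eligible values, up to k = 18, all satisfy the conclusion.
k = 19: 3^k = 1162261467 and k^7 = 893871739, so 1162261467 > 893871739.
Hence k = 19 is a counterexample.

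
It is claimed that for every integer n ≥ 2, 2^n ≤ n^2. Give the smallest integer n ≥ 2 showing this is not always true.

n = 5

A counterexample is any integer n ≥ 2 such that 2^n > n^2; we check each in order.
For n = 2, 3, 4 the conclusion holds.
n = 5: 2^n = 32 and n^2 = 25, so 32 > 25.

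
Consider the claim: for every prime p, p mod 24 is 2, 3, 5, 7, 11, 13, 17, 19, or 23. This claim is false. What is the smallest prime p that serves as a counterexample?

For p = 2, 3, 5, 7, …, 61, 67, 71 the conclusion holds.
p = 73: 73 mod 24 = 1 — not in {2, 3, 5, 7, 11, 13, 17, 19, 23}.
Hence p = 73 is a counterexample.

p = 73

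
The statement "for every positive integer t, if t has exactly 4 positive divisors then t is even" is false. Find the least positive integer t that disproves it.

t = 15

We need the least positive integer t for which t has exactly 4 positive divisors but t is odd.
The first 4 eligible values, up to t = 14, all satisfy the conclusion.
t = 15: divisors of 15: 1, 3, 5, 15; 15 is odd.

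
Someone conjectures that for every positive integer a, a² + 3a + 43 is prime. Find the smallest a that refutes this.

Check each positive integer a in order until a² + 3a + 43 is not prime.
For a = 1, 2, 3, 4, …, 36, 37, 38 the conclusion holds.
a = 39: a² + 3a + 43 = 1681 = 41 × 41, composite.

a = 39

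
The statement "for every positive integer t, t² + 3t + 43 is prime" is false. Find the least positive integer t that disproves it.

For t = 1, 2, 3, 4, …, 36, 37, 38 the conclusion holds.
t = 39: t² + 3t + 43 = 1681 = 41 × 41, composite.
Hence t = 39 is a counterexample.

t = 39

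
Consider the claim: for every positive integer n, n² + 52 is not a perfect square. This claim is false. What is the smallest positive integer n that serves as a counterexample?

n = 12

For n = 1, 2, 3, 4, …, 9, 10, 11 the conclusion holds.
n = 12: 12² + 52 = 196 = 14², a perfect square.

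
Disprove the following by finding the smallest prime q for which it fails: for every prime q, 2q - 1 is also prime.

We need the least prime q for which 2q - 1 is not prime.
q = 2: 2q - 1 = 3, prime.
q = 3: 2q - 1 = 5, prime.
q = 5: 2q - 1 = 9 = 3 × 3, not prime.

q = 5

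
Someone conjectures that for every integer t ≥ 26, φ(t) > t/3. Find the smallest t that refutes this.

t = 30

We need the least integer t ≥ 26 for which the claim fails.
t = 26: φ(26) = 12 and 26/3 = 26/3, so φ(26) > 26/3.
t = 27: φ(27) = 18 and 27/3 = 9, so φ(27) > 27/3.
t = 28: φ(28) = 12 and 28/3 = 28/3, so φ(28) > 28/3.
t = 29: φ(29) = 28 and 29/3 = 29/3, so φ(29) > 29/3.
t = 30: φ(30) = 8 and 30/3 = 10, so φ(30) ≤ 30/3.
Thus t = 30 disproves the claim, and no smaller t works.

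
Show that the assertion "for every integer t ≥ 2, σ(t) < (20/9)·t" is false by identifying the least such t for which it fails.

t = 12

For t = 2, 3, 4, 5, 6, 7, 8, 9, 10, 11 the conclusion holds.
t = 12: σ(12) = 28; 28 ≥ 80/3.
Thus t = 12 disproves the claim, and no smaller t works.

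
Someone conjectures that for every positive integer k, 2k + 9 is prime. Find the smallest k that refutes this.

k = 1: 2k + 9 = 11, prime.
k = 2: 2k + 9 = 13, prime.
k = 3: 2k + 9 = 15 = 3 × 5, composite.
So k = 3 is the smallest counterexample.

k = 3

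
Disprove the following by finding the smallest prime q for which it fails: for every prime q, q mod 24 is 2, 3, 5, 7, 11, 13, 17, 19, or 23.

q = 73

We need the least prime q for which the claim fails.
The first 20 eligible values, up to q = 71, all satisfy the conclusion.
q = 73: 73 mod 24 = 1 — not in {2, 3, 5, 7, 11, 13, 17, 19, 23}.
So q = 73 is the smallest counterexample.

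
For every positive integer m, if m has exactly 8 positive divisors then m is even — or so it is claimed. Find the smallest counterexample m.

For m = 24, 30, 40, 42, …, 88, 102, 104 the conclusion holds.
m = 105: divisors of 105: 1, 3, 5, 7, 15, 21, 35, 105; 105 is odd.
Hence m = 105 is a counterexample.

m = 105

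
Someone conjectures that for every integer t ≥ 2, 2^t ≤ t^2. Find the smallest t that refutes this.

t = 5

We need the least integer t ≥ 2 for which 2^t > t^2.
t = 2: 2^t = 4 and t^2 = 4, so 4 ≤ 4.
t = 3: 2^t = 8 and t^2 = 9, so 8 ≤ 9.
t = 4: 2^t = 16 and t^2 = 16, so 16 ≤ 16.
t = 5: 2^t = 32 and t^2 = 25, so 32 > 25.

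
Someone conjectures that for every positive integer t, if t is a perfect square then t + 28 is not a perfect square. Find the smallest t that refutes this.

We need the least positive integer t for which t is a perfect square but t + 28 is a perfect square.
For t = 1, 4, 9, 16, 25 the conclusion holds.
t = 36: 36 = 6² and 36 + 28 = 64 = 8².

t = 36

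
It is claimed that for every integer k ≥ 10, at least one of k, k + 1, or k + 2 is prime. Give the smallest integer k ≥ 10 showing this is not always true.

k = 14

A counterexample is any integer k ≥ 10 such that k, k + 1, k + 2 are all composite; we check each in order.
The first 4 eligible values, up to k = 13, all satisfy the conclusion.
k = 14: 14 = 2 × 7; 15 = 3 × 5; 16 = 2 × 8 — all composite.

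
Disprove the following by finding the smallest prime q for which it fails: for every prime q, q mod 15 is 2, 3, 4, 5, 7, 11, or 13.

q = 23

q = 2: 2 mod 15 = 2.
q = 3: 3 mod 15 = 3.
q = 5: 5 mod 15 = 5.
q = 7: 7 mod 15 = 7.
q = 11: 11 mod 15 = 11.
q = 13: 13 mod 15 = 13.
q = 17: 17 mod 15 = 2.
q = 19: 19 mod 15 = 4.
q = 23: 23 mod 15 = 8 — not in {2, 3, 4, 5, 7, 11, 13}.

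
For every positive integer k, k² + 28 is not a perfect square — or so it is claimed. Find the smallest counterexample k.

Check each positive integer k in order until k² + 28 is a perfect square.
k = 1: 1² + 28 = 29, not a perfect square.
k = 2: 2² + 28 = 32, not a perfect square.
k = 3: 3² + 28 = 37, not a perfect square.
k = 4: 4² + 28 = 44, not a perfect square.
k = 5: 5² + 28 = 53, not a perfect square.
k = 6: 6² + 28 = 64 = 8², a perfect square.
Thus k = 6 disproves the claim, and no smaller k works.

k = 6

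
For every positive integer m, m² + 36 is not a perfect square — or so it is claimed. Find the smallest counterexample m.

m = 1: 1² + 36 = 37, not a perfect square.
m = 2: 2² + 36 = 40, not a perfect square.
m = 3: 3² + 36 = 45, not a perfect square.
m = 4: 4² + 36 = 52, not a perfect square.
m = 5: 5² + 36 = 61, not a perfect square.
m = 6: 6² + 36 = 72, not a perfect square.
m = 7: 7² + 36 = 85, not a perfect square.
m = 8: 8² + 36 = 100 = 10², a perfect square.

m = 8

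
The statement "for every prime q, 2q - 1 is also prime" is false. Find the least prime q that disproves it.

q = 5

A counterexample is any prime q such that 2q - 1 is not prime; we check each in order.
For q = 2, 3 the conclusion holds.
q = 5: 2q - 1 = 9 = 3 × 3, not prime.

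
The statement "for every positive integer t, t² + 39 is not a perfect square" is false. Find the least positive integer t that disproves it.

Check each positive integer t in order until t² + 39 is a perfect square.
t = 1: 1² + 39 = 40, not a perfect square.
t = 2: 2² + 39 = 43, not a perfect square.
t = 3: 3² + 39 = 48, not a perfect square.
t = 4: 4² + 39 = 55, not a perfect square.
t = 5: 5² + 39 = 64 = 8², a perfect square.

t = 5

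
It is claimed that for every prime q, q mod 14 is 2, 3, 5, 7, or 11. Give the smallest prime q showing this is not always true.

The first 5 eligible values, up to q = 11, all satisfy the conclusion.
q = 13: 13 mod 14 = 13 — not in {2, 3, 5, 7, 11}.

q = 13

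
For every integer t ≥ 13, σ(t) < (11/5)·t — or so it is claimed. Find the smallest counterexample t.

We need the least integer t ≥ 13 for which the claim fails.
For t = 13, 14, 15, 16, …, 21, 22, 23 the conclusion holds.
t = 24: σ(24) = 60; 60 ≥ 264/5.
So t = 24 is the smallest counterexample.

t = 24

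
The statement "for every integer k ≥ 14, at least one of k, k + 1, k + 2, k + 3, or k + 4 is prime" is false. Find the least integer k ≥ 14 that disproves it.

We need the least integer k ≥ 14 for which k, k + 1, k + 2, k + 3, k + 4 are all composite.
For k = 14, 15, 16, 17, 18, 19, 20, 21, 22, 23 the conclusion holds.
k = 24: 24 = 2 × 12; 25 = 5 × 5; 26 = 2 × 13; 27 = 3 × 9; 28 = 2 × 14 — all composite.
So k = 24 is the smallest counterexample.

k = 24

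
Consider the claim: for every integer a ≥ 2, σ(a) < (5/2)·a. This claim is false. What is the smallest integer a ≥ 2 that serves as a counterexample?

a = 24

We need the least integer a ≥ 2 for which the claim fails.
The first 22 eligible values, up to a = 23, all satisfy the conclusion.
a = 24: σ(24) = 60; 60 ≥ 60.
So a = 24 is the smallest counterexample.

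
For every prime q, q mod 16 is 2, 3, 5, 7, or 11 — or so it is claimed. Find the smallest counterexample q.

q = 13

For q = 2, 3, 5, 7, 11 the conclusion holds.
q = 13: 13 mod 16 = 13 — not in {2, 3, 5, 7, 11}.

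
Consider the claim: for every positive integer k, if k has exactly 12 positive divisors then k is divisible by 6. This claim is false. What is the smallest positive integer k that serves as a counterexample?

k = 140

Check each positive integer k in order until k has exactly 12 positive divisors but k is not divisible by 6.
k = 60: τ(60) = 12; 60 mod 6 = 0.
k = 72: τ(72) = 12; 72 mod 6 = 0.
k = 84: τ(84) = 12; 84 mod 6 = 0.
k = 90: τ(90) = 12; 90 mod 6 = 0.
k = 96: τ(96) = 12; 96 mod 6 = 0.
k = 108: τ(108) = 12; 108 mod 6 = 0.
k = 126: τ(126) = 12; 126 mod 6 = 0.
k = 132: τ(132) = 12; 132 mod 6 = 0.
k = 140: τ(140) = 12; 140 mod 6 = 2.
So k = 140 is the smallest counterexample.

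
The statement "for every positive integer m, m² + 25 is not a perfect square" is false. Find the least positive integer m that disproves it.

m = 12

A counterexample is any positive integer m such that m² + 25 is a perfect square; we check each in order.
For m = 1, 2, 3, 4, …, 9, 10, 11 the conclusion holds.
m = 12: 12² + 25 = 169 = 13², a perfect square.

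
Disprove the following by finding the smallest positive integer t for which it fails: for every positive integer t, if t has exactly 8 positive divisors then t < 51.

t = 54

Check each positive integer t in order until t has exactly 8 positive divisors but the claim fails.
The first 4 eligible values, up to t = 42, all satisfy the conclusion.
t = 54: τ(54) = 8; 54 ≥ 51.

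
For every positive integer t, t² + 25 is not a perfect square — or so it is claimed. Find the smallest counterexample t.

We need the least positive integer t for which t² + 25 is a perfect square.
The first 11 eligible values, up to t = 11, all satisfy the conclusion.
t = 12: 12² + 25 = 169 = 13², a perfect square.

t = 12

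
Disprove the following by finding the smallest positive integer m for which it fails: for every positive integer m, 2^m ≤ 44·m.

m = 9

We need the least positive integer m for which 2^m > 44·m.
The first 8 eligible values, up to m = 8, all satisfy the conclusion.
m = 9: 2^m = 512 and 44·m = 396, so 512 > 396.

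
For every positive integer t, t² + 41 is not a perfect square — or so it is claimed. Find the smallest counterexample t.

For t = 1, 2, 3, 4, …, 17, 18, 19 the conclusion holds.
t = 20: 20² + 41 = 441 = 21², a perfect square.

t = 20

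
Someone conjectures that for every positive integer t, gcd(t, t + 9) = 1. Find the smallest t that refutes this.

A counterexample is any positive integer t such that gcd(t, t + 9) > 1; we check each in order.
For t = 1, 2 the conclusion holds.
t = 3: gcd(3, 12) = 3.

t = 3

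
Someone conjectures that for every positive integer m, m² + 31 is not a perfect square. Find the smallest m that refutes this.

We need the least positive integer m for which m² + 31 is a perfect square.
For m = 1, 2, 3, 4, …, 12, 13, 14 the conclusion holds.
m = 15: 15² + 31 = 256 = 16², a perfect square.
Thus m = 15 disproves the claim, and no smaller m works.

m = 15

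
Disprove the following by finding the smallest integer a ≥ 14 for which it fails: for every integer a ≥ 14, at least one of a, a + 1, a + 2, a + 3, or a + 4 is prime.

Check each integer a ≥ 14 in order until a, a + 1, a + 2, a + 3, a + 4 are all composite.
The first 10 eligible values, up to a = 23, all satisfy the conclusion.
a = 24: 24 = 2 × 12; 25 = 5 × 5; 26 = 2 × 13; 27 = 3 × 9; 28 = 2 × 14 — all composite.

a = 24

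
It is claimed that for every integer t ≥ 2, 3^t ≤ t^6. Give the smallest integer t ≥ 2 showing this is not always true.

t = 15

For t = 2, 3, 4, 5, …, 12, 13, 14 the conclusion holds.
t = 15: 3^t = 14348907 and t^6 = 11390625, so 14348907 > 11390625.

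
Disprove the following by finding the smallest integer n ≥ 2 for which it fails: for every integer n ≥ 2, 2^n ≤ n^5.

n = 23

Check each integer n ≥ 2 in order until 2^n > n^5.
For n = 2, 3, 4, 5, …, 20, 21, 22 the conclusion holds.
n = 23: 2^n = 8388608 and n^5 = 6436343, so 8388608 > 6436343.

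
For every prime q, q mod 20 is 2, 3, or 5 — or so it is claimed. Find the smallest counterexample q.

Check each prime q in order until the claim fails.
q = 2: 2 mod 20 = 2.
q = 3: 3 mod 20 = 3.
q = 5: 5 mod 20 = 5.
q = 7: 7 mod 20 = 7 — not in {2, 3, 5}.
So q = 7 is the smallest counterexample.

q = 7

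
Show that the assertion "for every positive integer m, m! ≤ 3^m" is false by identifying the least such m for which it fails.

m = 7

The first 6 eligible values, up to m = 6, all satisfy the conclusion.
m = 7: m! = 5040 and 3^m = 2187, so 5040 > 2187.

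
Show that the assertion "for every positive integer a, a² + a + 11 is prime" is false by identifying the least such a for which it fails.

a = 10

The first 9 eligible values, up to a = 9, all satisfy the conclusion.
a = 10: a² + a + 11 = 121 = 11 × 11, composite.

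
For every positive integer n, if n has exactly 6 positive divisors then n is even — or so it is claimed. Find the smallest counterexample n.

n = 45

We need the least positive integer n for which n has exactly 6 positive divisors but n is odd.
For n = 12, 18, 20, 28, 32, 44 the conclusion holds.
n = 45: divisors of 45: 1, 3, 5, 9, 15, 45; 45 is odd.
Thus n = 45 disproves the claim, and no smaller n works.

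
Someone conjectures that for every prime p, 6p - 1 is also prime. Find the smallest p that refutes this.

p = 11

A counterexample is any prime p such that 6p - 1 is not prime; we check each in order.
For p = 2, 3, 5, 7 the conclusion holds.
p = 11: 6p - 1 = 65 = 5 × 13, not prime.
Hence p = 11 is a counterexample.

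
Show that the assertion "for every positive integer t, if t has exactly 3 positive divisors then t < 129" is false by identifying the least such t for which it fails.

We need the least positive integer t for which t has exactly 3 positive divisors but the claim fails.
For t = 4, 9, 25, 49, 121 the conclusion holds.
t = 169: τ(169) = 3; 169 ≥ 129.

t = 169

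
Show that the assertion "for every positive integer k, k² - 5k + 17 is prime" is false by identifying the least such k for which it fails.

For k = 1, 2, 3, 4, …, 10, 11, 12 the conclusion holds.
k = 13: k² - 5k + 17 = 121 = 11 × 11, composite.
Hence k = 13 is a counterexample.

k = 13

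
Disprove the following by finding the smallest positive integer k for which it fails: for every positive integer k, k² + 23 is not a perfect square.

k = 11

A counterexample is any positive integer k such that k² + 23 is a perfect square; we check each in order.
For k = 1, 2, 3, 4, 5, 6, 7, 8, 9, 10 the conclusion holds.
k = 11: 11² + 23 = 144 = 12², a perfect square.
So k = 11 is the smallest counterexample.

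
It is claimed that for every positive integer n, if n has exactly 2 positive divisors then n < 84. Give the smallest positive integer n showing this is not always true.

For n = 2, 3, 5, 7, …, 73, 79, 83 the conclusion holds.
n = 89: τ(89) = 2; 89 ≥ 84.
Hence n = 89 is a counterexample.

n = 89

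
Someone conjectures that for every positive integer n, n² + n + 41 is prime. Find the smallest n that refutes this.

We need the least positive integer n for which n² + n + 41 is not prime.
For n = 1, 2, 3, 4, …, 37, 38, 39 the conclusion holds.
n = 40: n² + n + 41 = 1681 = 41 × 41, composite.

n = 40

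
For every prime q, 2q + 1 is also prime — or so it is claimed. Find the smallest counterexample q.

q = 2: 2q + 1 = 5, prime.
q = 3: 2q + 1 = 7, prime.
q = 5: 2q + 1 = 11, prime.
q = 7: 2q + 1 = 15 = 3 × 5, not prime.

q = 7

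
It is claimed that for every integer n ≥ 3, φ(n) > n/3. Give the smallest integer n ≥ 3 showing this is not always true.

We need the least integer n ≥ 3 for which the claim fails.
For n = 3, 4, 5 the conclusion holds.
n = 6: φ(6) = 2 and 6/3 = 2, so φ(6) ≤ 6/3.
Hence n = 6 is a counterexample.

n = 6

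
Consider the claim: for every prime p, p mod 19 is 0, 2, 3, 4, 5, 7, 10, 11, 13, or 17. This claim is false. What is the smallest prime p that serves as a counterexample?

p = 31

A counterexample is any prime p such that the claim fails; we check each in order.
For p = 2, 3, 5, 7, 11, 13, 17, 19, 23, 29 the conclusion holds.
p = 31: 31 mod 19 = 12 — not in {0, 2, 3, 4, 5, 7, 10, 11, 13, 17}.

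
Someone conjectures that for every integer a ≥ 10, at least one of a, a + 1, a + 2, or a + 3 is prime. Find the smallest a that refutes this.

a = 24

The first 14 eligible values, up to a = 23, all satisfy the conclusion.
a = 24: 24 = 2 × 12; 25 = 5 × 5; 26 = 2 × 13; 27 = 3 × 9 — all composite.
Hence a = 24 is a counterexample.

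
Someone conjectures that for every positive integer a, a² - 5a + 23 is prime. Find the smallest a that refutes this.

Check each positive integer a in order until a² - 5a + 23 is not prime.
For a = 1, 2, 3, 4, …, 16, 17, 18 the conclusion holds.
a = 19: a² - 5a + 23 = 289 = 17 × 17, composite.
Thus a = 19 disproves the claim, and no smaller a works.

a = 19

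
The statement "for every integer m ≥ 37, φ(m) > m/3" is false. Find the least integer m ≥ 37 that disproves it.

m = 42

We need the least integer m ≥ 37 for which the claim fails.
The first 5 eligible values, up to m = 41, all satisfy the conclusion.
m = 42: φ(42) = 12 and 42/3 = 14, so φ(42) ≤ 42/3.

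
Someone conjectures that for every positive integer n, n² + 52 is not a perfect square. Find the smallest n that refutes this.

n = 12

The first 11 eligible values, up to n = 11, all satisfy the conclusion.
n = 12: 12² + 52 = 196 = 14², a perfect square.
Thus n = 12 disproves the claim, and no smaller n works.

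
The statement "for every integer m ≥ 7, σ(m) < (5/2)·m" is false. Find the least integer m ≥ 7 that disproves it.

The first 17 eligible values, up to m = 23, all satisfy the conclusion.
m = 24: σ(24) = 60; 60 ≥ 60.
So m = 24 is the smallest counterexample.

m = 24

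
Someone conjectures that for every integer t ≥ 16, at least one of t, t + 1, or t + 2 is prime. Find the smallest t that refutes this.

Check each integer t ≥ 16 in order until t, t + 1, t + 2 are all composite.
The first 4 eligible values, up to t = 19, all satisfy the conclusion.
t = 20: 20 = 2 × 10; 21 = 3 × 7; 22 = 2 × 11 — all composite.
Thus t = 20 disproves the claim, and no smaller t works.

t = 20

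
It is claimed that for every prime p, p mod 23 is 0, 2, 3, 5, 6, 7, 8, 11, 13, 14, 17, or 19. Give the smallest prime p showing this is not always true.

p = 41

The first 12 eligible values, up to p = 37, all satisfy the conclusion.
p = 41: 41 mod 23 = 18 — not in {0, 2, 3, 5, 6, 7, 8, 11, 13, 14, 17, 19}.
Hence p = 41 is a counterexample.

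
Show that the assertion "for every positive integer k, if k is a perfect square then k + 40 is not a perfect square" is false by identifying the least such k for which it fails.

k = 9

A counterexample is any positive integer k such that k is a perfect square but k + 40 is a perfect square; we check each in order.
For k = 1, 4 the conclusion holds.
k = 9: 9 = 3² and 9 + 40 = 49 = 7².
Thus k = 9 disproves the claim, and no smaller k works.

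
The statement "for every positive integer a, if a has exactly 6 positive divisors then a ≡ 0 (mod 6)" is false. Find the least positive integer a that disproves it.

a = 20

We need the least positive integer a for which a has exactly 6 positive divisors but the claim fails.
For a = 12, 18 the conclusion holds.
a = 20: τ(20) = 6; 20 ≡ 2 (mod 6).
So a = 20 is the smallest counterexample.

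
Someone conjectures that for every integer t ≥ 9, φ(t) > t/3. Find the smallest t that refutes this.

Check each integer t ≥ 9 in order until the claim fails.
For t = 9, 10, 11 the conclusion holds.
t = 12: φ(12) = 4 and 12/3 = 4, so φ(12) ≤ 12/3.

t = 12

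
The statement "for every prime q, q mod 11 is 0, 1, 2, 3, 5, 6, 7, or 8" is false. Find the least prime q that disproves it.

q = 31

Check each prime q in order until the claim fails.
For q = 2, 3, 5, 7, 11, 13, 17, 19, 23, 29 the conclusion holds.
q = 31: 31 mod 11 = 9 — not in {0, 1, 2, 3, 5, 6, 7, 8}.
So q = 31 is the smallest counterexample.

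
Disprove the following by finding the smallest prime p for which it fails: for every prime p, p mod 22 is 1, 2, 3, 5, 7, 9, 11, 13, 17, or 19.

p = 37

A counterexample is any prime p such that the claim fails; we check each in order.
For p = 2, 3, 5, 7, …, 23, 29, 31 the conclusion holds.
p = 37: 37 mod 22 = 15 — not in {1, 2, 3, 5, 7, 9, 11, 13, 17, 19}.
Thus p = 37 disproves the claim, and no smaller p works.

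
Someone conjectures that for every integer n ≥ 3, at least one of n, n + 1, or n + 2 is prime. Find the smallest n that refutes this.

We need the least integer n ≥ 3 for which n, n + 1, n + 2 are all composite.
For n = 3, 4, 5, 6, 7 the conclusion holds.
n = 8: 8 = 2 × 4; 9 = 3 × 3; 10 = 2 × 5 — all composite.

n = 8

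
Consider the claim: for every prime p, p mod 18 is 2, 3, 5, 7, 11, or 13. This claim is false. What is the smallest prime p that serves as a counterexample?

p = 17

We need the least prime p for which the claim fails.
p = 2: 2 mod 18 = 2.
p = 3: 3 mod 18 = 3.
p = 5: 5 mod 18 = 5.
p = 7: 7 mod 18 = 7.
p = 11: 11 mod 18 = 11.
p = 13: 13 mod 18 = 13.
p = 17: 17 mod 18 = 17 — not in {2, 3, 5, 7, 11, 13}.
Hence p = 17 is a counterexample.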